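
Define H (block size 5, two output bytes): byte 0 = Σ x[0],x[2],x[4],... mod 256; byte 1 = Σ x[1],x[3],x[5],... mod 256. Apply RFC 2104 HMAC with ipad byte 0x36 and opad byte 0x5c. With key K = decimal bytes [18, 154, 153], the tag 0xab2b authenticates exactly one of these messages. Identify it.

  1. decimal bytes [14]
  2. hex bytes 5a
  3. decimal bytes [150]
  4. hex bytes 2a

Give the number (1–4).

Key decimal bytes [18, 154, 153] = 12 9a 99 is 3 bytes ≤ B = 5; zero-pad to 5 bytes: K' = 12 9a 99 00 00.
K' ⊕ ipad = 24 ac af 36 36; K' ⊕ opad = 4e c6 c5 5c 5c.
m1: inner = H(24 ac af 36 36 0e) = 09 f0; tag = H(4e c6 c5 5c 5c 09 f0) = 5f2b
m2: inner = H(24 ac af 36 36 5a) = 09 3c; tag = H(4e c6 c5 5c 5c 09 3c) = ab2b ← matches
m3: inner = H(24 ac af 36 36 96) = 09 78; tag = H(4e c6 c5 5c 5c 09 78) = e72b
m4: inner = H(24 ac af 36 36 2a) = 09 0c; tag = H(4e c6 c5 5c 5c 09 0c) = 7b2b

2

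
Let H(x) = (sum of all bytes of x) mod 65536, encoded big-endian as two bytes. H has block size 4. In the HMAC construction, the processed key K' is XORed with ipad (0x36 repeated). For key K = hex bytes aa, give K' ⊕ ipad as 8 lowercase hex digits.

9c363636

Key hex bytes aa is 1 byte ≤ B = 4; zero-pad to 4 bytes: K' = aa 00 00 00.
XOR each byte with 0x36: aa⊕36=9c, 00⊕36=36, 00⊕36=36, 00⊕36=36.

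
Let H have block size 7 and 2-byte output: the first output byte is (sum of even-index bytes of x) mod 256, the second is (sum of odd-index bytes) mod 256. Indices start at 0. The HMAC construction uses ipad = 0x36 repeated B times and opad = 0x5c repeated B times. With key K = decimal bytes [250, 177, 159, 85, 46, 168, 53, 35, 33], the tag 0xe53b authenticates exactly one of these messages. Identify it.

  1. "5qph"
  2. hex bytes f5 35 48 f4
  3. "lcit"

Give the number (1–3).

2

Key decimal bytes [250, 177, 159, 85, 46, 168, 53, 35, 33] = fa b1 9f 55 2e a8 35 23 21 is 9 bytes > B = 7, so hash it first: H(key) = 1d d1, then zero-pad to 7 bytes: K' = 1d d1 00 00 00 00 00.
K' ⊕ ipad = 2b e7 36 36 36 36 36; K' ⊕ opad = 41 8d 5c 5c 5c 5c 5c.
m1: inner = H(2b e7 36 36 36 36 36 35 71 70 68) = a6 f8; tag = H(41 8d 5c 5c 5c 5c 5c a6 f8) = 4deb
m2: inner = H(2b e7 36 36 36 36 36 f5 35 48 f4) = f6 90; tag = H(41 8d 5c 5c 5c 5c 5c f6 90) = e53b ← matches
m3: inner = H(2b e7 36 36 36 36 36 6c 63 69 74) = a4 28; tag = H(41 8d 5c 5c 5c 5c 5c a4 28) = 7de9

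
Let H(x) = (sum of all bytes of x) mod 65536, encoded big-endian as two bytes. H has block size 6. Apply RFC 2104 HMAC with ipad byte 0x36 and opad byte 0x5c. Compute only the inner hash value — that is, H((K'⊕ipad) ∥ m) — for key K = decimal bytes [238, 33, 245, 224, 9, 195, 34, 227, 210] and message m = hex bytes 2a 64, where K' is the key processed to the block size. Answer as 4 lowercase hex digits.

024a

Key decimal bytes [238, 33, 245, 224, 9, 195, 34, 227, 210] = ee 21 f5 e0 09 c3 22 e3 d2 is 9 bytes > B = 6, so hash it first: H(key) = 05 87, then zero-pad to 6 bytes: K' = 05 87 00 00 00 00.
K' ⊕ ipad = 33 b1 36 36 36 36.
Inner input = 33 b1 36 36 36 36 ∥ 2a 64.
Inner hash: sum = 51+177+54+54+54+54+42+100 = 586 → 02 4a.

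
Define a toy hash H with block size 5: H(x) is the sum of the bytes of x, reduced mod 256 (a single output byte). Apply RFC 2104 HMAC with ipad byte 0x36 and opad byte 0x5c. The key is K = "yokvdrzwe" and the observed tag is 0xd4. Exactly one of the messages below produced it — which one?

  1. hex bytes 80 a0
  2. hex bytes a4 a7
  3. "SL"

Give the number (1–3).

1

Key "yokvdrzwe" = 79 6f 6b 76 64 72 7a 77 65 is 9 bytes > B = 5, so hash it first: H(key) = f5, then zero-pad to 5 bytes: K' = f5 00 00 00 00.
K' ⊕ ipad = c3 36 36 36 36; K' ⊕ opad = a9 5c 5c 5c 5c.
m1: inner = H(c3 36 36 36 36 80 a0) = bb; tag = H(a9 5c 5c 5c 5c bb) = d4 ← matches
m2: inner = H(c3 36 36 36 36 a4 a7) = e6; tag = H(a9 5c 5c 5c 5c e6) = ff
m3: inner = H(c3 36 36 36 36 53 4c) = 3a; tag = H(a9 5c 5c 5c 5c 3a) = 53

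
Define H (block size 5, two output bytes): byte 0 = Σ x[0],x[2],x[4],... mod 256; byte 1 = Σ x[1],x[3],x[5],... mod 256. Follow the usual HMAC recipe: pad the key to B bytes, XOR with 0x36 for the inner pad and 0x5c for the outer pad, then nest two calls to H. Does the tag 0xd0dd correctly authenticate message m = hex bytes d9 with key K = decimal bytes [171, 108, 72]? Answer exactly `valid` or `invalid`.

Key decimal bytes [171, 108, 72] = ab 6c 48 is 3 bytes ≤ B = 5; zero-pad to 5 bytes: K' = ab 6c 48 00 00.
K' ⊕ ipad = 9d 5a 7e 36 36; K' ⊕ opad = f7 30 14 5c 5c.
Inner hash: even-index sum = 337 mod 256 = 81; odd-index sum = 361 mod 256 = 105 → 51 69.
Outer hash (recomputed tag): even-index sum = 464 mod 256 = 208; odd-index sum = 221 mod 256 = 221 → d0 dd.
Recomputed tag = d0dd; claimed = d0dd → match.

valid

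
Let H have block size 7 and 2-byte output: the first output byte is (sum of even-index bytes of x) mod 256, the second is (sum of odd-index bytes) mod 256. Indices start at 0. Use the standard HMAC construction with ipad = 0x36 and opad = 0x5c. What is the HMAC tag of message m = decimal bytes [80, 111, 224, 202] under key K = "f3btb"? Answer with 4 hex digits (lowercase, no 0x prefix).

bf5a

Key "f3btb" = 66 33 62 74 62 is 5 bytes ≤ B = 7; zero-pad to 7 bytes: K' = 66 33 62 74 62 00 00.
K' ⊕ ipad = 50 05 54 42 54 36 36.  K' ⊕ opad = 3a 6f 3e 28 3e 5c 5c.
Inner input = (K'⊕ipad) ∥ m = 50 05 54 42 54 36 36 ∥ 50 6f e0 ca.
Inner hash: even-index sum = 615 mod 256 = 103; odd-index sum = 429 mod 256 = 173 → 67 ad.
Outer input = (K'⊕opad) ∥ inner = 3a 6f 3e 28 3e 5c 5c ∥ 67 ad.
Outer hash (tag): even-index sum = 447 mod 256 = 191; odd-index sum = 346 mod 256 = 90 → bf 5a.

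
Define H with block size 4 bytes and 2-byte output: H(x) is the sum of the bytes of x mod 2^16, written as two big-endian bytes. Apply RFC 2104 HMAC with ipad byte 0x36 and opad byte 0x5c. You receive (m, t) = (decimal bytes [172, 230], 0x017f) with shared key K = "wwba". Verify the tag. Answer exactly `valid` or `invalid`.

Key "wwba" = 77 77 62 61 is exactly B = 4 bytes: K' = 77 77 62 61.
K' ⊕ ipad = 41 41 54 57; K' ⊕ opad = 2b 2b 3e 3d.
Inner hash: sum = 65+65+84+87+172+230 = 703 → 02 bf.
Outer hash (recomputed tag): sum = 43+43+62+61+2+191 = 402 → 01 92.
Recomputed tag = 0192; claimed = 017f → mismatch.

invalid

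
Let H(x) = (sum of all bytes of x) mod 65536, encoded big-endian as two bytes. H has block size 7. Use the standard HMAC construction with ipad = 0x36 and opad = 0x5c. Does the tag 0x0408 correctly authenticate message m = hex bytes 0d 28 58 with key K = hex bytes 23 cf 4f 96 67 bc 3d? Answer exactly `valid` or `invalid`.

valid

Key hex bytes 23 cf 4f 96 67 bc 3d is exactly B = 7 bytes: K' = 23 cf 4f 96 67 bc 3d.
K' ⊕ ipad = 15 f9 79 a0 51 8a 0b; K' ⊕ opad = 7f 93 13 ca 3b e0 61.
Inner hash: sum = 21+249+121+160+81+138+11+13+40+88 = 922 → 03 9a.
Outer hash (recomputed tag): sum = 127+147+19+202+59+224+97+3+154 = 1032 → 04 08.
Recomputed tag = 0408; claimed = 0408 → match.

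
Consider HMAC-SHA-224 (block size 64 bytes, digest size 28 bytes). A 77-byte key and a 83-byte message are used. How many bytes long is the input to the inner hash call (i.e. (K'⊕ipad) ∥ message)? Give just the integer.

Key is 77 > 64 bytes, so it is hashed to 28 bytes then zero-padded to 64: |K'| = 64.
Inner input = (K'⊕ipad) ∥ m → 64 + 83 = 147 bytes.

147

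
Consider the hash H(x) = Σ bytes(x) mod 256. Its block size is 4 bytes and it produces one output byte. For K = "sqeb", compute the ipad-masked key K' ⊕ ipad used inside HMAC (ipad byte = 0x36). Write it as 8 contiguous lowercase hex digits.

45475354

Key "sqeb" = 73 71 65 62 is exactly B = 4 bytes: K' = 73 71 65 62.
XOR each byte with 0x36: 73⊕36=45, 71⊕36=47, 65⊕36=53, 62⊕36=54.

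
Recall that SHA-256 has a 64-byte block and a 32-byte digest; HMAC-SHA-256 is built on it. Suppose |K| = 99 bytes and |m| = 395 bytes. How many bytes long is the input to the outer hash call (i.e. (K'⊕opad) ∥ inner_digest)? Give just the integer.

96

Key is 99 > 64 bytes, so it is hashed to 32 bytes then zero-padded to 64: |K'| = 64.
Outer input = (K'⊕opad) ∥ H(inner) → 64 + 32 = 96 bytes.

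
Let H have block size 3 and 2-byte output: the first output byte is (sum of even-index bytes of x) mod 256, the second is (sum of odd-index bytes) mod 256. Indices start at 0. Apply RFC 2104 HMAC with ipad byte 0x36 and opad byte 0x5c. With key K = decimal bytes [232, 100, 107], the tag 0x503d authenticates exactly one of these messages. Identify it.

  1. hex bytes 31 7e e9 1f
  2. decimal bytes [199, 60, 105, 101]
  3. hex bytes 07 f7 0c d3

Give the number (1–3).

3

Key decimal bytes [232, 100, 107] = e8 64 6b is exactly B = 3 bytes: K' = e8 64 6b.
K' ⊕ ipad = de 52 5d; K' ⊕ opad = b4 38 37.
m1: inner = H(de 52 5d 31 7e e9 1f) = d8 6c; tag = H(b4 38 37 d8 6c) = 5710
m2: inner = H(de 52 5d c7 3c 69 65) = dc 82; tag = H(b4 38 37 dc 82) = 6d14
m3: inner = H(de 52 5d 07 f7 0c d3) = 05 65; tag = H(b4 38 37 05 65) = 503d ← matches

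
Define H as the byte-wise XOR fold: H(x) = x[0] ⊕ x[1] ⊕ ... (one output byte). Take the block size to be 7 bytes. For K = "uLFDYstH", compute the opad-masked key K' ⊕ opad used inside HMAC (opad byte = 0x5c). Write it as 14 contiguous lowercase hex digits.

Key "uLFDYstH" = 75 4c 46 44 59 73 74 48 is 8 bytes > B = 7, so hash it first: H(key) = 2d, then zero-pad to 7 bytes: K' = 2d 00 00 00 00 00 00.
XOR each byte with 0x5c: 2d⊕5c=71, 00⊕5c=5c, 00⊕5c=5c, 00⊕5c=5c, 00⊕5c=5c, 00⊕5c=5c, 00⊕5c=5c.

715c5c5c5c5c5c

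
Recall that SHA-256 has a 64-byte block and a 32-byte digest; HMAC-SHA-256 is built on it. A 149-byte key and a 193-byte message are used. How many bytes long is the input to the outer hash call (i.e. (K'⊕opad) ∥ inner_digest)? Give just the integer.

96

Key is 149 > 64 bytes, so it is hashed to 32 bytes then zero-padded to 64: |K'| = 64.
Outer input = (K'⊕opad) ∥ H(inner) → 64 + 32 = 96 bytes.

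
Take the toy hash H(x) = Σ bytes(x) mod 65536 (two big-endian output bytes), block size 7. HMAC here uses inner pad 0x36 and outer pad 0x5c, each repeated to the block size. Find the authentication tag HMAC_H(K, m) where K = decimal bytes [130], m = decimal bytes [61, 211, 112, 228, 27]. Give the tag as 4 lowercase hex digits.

Key decimal bytes [130] = 82 is 1 byte ≤ B = 7; zero-pad to 7 bytes: K' = 82 00 00 00 00 00 00.
K' ⊕ ipad = b4 36 36 36 36 36 36.  K' ⊕ opad = de 5c 5c 5c 5c 5c 5c.
Inner input = (K'⊕ipad) ∥ m = b4 36 36 36 36 36 36 ∥ 3d d3 70 e4 1b.
Inner hash: sum = 180+54+54+54+54+54+54+61+211+112+228+27 = 1143 → 04 77.
Outer input = (K'⊕opad) ∥ inner = de 5c 5c 5c 5c 5c 5c ∥ 04 77.
Outer hash (tag): sum = 222+92+92+92+92+92+92+4+119 = 897 → 03 81.

0381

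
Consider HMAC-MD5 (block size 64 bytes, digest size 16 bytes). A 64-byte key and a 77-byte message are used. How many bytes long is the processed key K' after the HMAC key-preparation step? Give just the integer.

64

Key is 64 ≤ 64 bytes, zero-padded: |K'| = 64.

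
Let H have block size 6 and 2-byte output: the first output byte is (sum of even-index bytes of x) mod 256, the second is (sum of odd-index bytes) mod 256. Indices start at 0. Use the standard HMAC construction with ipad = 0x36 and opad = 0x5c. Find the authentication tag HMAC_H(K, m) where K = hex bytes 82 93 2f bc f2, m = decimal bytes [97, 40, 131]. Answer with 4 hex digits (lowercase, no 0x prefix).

7498

Key hex bytes 82 93 2f bc f2 is 5 bytes ≤ B = 6; zero-pad to 6 bytes: K' = 82 93 2f bc f2 00.
K' ⊕ ipad = b4 a5 19 8a c4 36.  K' ⊕ opad = de cf 73 e0 ae 5c.
Inner input = (K'⊕ipad) ∥ m = b4 a5 19 8a c4 36 ∥ 61 28 83.
Inner hash: even-index sum = 629 mod 256 = 117; odd-index sum = 397 mod 256 = 141 → 75 8d.
Outer input = (K'⊕opad) ∥ inner = de cf 73 e0 ae 5c ∥ 75 8d.
Outer hash (tag): even-index sum = 628 mod 256 = 116; odd-index sum = 664 mod 256 = 152 → 74 98.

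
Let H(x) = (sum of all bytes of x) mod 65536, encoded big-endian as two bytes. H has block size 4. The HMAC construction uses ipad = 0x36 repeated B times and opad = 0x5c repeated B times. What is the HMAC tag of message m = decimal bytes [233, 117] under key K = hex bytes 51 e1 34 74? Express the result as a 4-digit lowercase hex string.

023c

Key hex bytes 51 e1 34 74 is exactly B = 4 bytes: K' = 51 e1 34 74.
K' ⊕ ipad = 67 d7 02 42.  K' ⊕ opad = 0d bd 68 28.
Inner input = (K'⊕ipad) ∥ m = 67 d7 02 42 ∥ e9 75.
Inner hash: sum = 103+215+2+66+233+117 = 736 → 02 e0.
Outer input = (K'⊕opad) ∥ inner = 0d bd 68 28 ∥ 02 e0.
Outer hash (tag): sum = 13+189+104+40+2+224 = 572 → 02 3c.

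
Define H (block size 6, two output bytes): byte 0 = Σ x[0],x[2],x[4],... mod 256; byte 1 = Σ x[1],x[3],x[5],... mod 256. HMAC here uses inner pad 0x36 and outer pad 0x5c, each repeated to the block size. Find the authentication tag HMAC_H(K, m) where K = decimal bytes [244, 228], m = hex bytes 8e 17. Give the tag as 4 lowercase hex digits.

Key decimal bytes [244, 228] = f4 e4 is 2 bytes ≤ B = 6; zero-pad to 6 bytes: K' = f4 e4 00 00 00 00.
K' ⊕ ipad = c2 d2 36 36 36 36.  K' ⊕ opad = a8 b8 5c 5c 5c 5c.
Inner input = (K'⊕ipad) ∥ m = c2 d2 36 36 36 36 ∥ 8e 17.
Inner hash: even-index sum = 444 mod 256 = 188; odd-index sum = 341 mod 256 = 85 → bc 55.
Outer input = (K'⊕opad) ∥ inner = a8 b8 5c 5c 5c 5c ∥ bc 55.
Outer hash (tag): even-index sum = 540 mod 256 = 28; odd-index sum = 453 mod 256 = 197 → 1c c5.

1cc5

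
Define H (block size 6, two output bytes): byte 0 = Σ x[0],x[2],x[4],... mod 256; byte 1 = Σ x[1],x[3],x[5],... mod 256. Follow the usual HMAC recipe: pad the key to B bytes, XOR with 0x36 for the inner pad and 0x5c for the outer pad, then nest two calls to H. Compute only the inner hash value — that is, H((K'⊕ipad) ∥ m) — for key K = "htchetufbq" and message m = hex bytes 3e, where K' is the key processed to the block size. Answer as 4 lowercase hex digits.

Key "htchetufbq" = 68 74 63 68 65 74 75 66 62 71 is 10 bytes > B = 6, so hash it first: H(key) = 07 27, then zero-pad to 6 bytes: K' = 07 27 00 00 00 00.
K' ⊕ ipad = 31 11 36 36 36 36.
Inner input = 31 11 36 36 36 36 ∥ 3e.
Inner hash: even-index sum = 219 mod 256 = 219; odd-index sum = 125 mod 256 = 125 → db 7d.

db7d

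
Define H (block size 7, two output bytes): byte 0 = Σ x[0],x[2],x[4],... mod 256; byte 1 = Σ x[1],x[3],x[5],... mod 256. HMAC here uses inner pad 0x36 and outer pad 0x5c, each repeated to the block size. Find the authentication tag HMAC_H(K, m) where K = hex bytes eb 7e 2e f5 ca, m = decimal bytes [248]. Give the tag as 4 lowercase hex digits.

Key hex bytes eb 7e 2e f5 ca is 5 bytes ≤ B = 7; zero-pad to 7 bytes: K' = eb 7e 2e f5 ca 00 00.
K' ⊕ ipad = dd 48 18 c3 fc 36 36.  K' ⊕ opad = b7 22 72 a9 96 5c 5c.
Inner input = (K'⊕ipad) ∥ m = dd 48 18 c3 fc 36 36 ∥ f8.
Inner hash: even-index sum = 551 mod 256 = 39; odd-index sum = 569 mod 256 = 57 → 27 39.
Outer input = (K'⊕opad) ∥ inner = b7 22 72 a9 96 5c 5c ∥ 27 39.
Outer hash (tag): even-index sum = 596 mod 256 = 84; odd-index sum = 334 mod 256 = 78 → 54 4e.

544e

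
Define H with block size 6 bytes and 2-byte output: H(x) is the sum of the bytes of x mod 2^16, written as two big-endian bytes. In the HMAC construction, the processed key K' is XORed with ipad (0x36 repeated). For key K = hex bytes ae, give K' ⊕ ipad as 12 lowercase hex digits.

Key hex bytes ae is 1 byte ≤ B = 6; zero-pad to 6 bytes: K' = ae 00 00 00 00 00.
XOR each byte with 0x36: ae⊕36=98, 00⊕36=36, 00⊕36=36, 00⊕36=36, 00⊕36=36, 00⊕36=36.

983636363636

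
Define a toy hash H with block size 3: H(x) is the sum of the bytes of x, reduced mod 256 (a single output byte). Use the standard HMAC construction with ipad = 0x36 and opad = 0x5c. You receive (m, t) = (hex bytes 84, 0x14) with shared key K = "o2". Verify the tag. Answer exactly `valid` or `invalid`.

Key "o2" = 6f 32 is 2 bytes ≤ B = 3; zero-pad to 3 bytes: K' = 6f 32 00.
K' ⊕ ipad = 59 04 36; K' ⊕ opad = 33 6e 5c.
Inner hash: sum = 89+4+54+132 = 279; mod 256 = 23 → 17.
Outer hash (recomputed tag): sum = 51+110+92+23 = 276; mod 256 = 20 → 14.
Recomputed tag = 14; claimed = 14 → match.

valid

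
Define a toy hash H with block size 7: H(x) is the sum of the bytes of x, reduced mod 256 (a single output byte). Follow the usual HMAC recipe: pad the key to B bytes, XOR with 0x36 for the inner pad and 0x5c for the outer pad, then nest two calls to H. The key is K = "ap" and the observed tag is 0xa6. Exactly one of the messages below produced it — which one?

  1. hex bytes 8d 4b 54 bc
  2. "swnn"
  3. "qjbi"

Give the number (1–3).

Key "ap" = 61 70 is 2 bytes ≤ B = 7; zero-pad to 7 bytes: K' = 61 70 00 00 00 00 00.
K' ⊕ ipad = 57 46 36 36 36 36 36; K' ⊕ opad = 3d 2c 5c 5c 5c 5c 5c.
m1: inner = H(57 46 36 36 36 36 36 8d 4b 54 bc) = 93; tag = H(3d 2c 5c 5c 5c 5c 5c 93) = c8
m2: inner = H(57 46 36 36 36 36 36 73 77 6e 6e) = 71; tag = H(3d 2c 5c 5c 5c 5c 5c 71) = a6 ← matches
m3: inner = H(57 46 36 36 36 36 36 71 6a 62 69) = 51; tag = H(3d 2c 5c 5c 5c 5c 5c 51) = 86

2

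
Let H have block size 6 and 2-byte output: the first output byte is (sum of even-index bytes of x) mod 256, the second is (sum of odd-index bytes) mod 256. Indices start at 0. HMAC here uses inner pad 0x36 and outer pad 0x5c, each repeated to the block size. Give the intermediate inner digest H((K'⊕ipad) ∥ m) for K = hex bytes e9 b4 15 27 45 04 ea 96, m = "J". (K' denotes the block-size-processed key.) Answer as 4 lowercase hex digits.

Key hex bytes e9 b4 15 27 45 04 ea 96 is 8 bytes > B = 6, so hash it first: H(key) = 2d 75, then zero-pad to 6 bytes: K' = 2d 75 00 00 00 00.
K' ⊕ ipad = 1b 43 36 36 36 36.
Inner input = 1b 43 36 36 36 36 ∥ 4a.
Inner hash: even-index sum = 209 mod 256 = 209; odd-index sum = 175 mod 256 = 175 → d1 af.

d1af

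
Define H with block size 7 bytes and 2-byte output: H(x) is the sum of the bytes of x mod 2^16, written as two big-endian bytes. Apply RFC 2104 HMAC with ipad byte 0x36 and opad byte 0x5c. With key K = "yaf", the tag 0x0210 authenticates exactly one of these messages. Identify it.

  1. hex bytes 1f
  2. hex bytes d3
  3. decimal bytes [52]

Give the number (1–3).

Key "yaf" = 79 61 66 is 3 bytes ≤ B = 7; zero-pad to 7 bytes: K' = 79 61 66 00 00 00 00.
K' ⊕ ipad = 4f 57 50 36 36 36 36; K' ⊕ opad = 25 3d 3a 5c 5c 5c 5c.
m1: inner = H(4f 57 50 36 36 36 36 1f) = 01 ed; tag = H(25 3d 3a 5c 5c 5c 5c 01 ed) = 02fa
m2: inner = H(4f 57 50 36 36 36 36 d3) = 02 a1; tag = H(25 3d 3a 5c 5c 5c 5c 02 a1) = 02af
m3: inner = H(4f 57 50 36 36 36 36 34) = 02 02; tag = H(25 3d 3a 5c 5c 5c 5c 02 02) = 0210 ← matches

3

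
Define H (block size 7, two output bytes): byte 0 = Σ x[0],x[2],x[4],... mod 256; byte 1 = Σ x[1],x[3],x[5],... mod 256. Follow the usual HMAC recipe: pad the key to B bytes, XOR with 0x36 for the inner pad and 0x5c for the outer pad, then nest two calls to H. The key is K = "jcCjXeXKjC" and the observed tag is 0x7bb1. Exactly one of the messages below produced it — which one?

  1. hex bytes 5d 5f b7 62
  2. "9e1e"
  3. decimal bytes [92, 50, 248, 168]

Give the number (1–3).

2

Key "jcCjXeXKjC" = 6a 63 43 6a 58 65 58 4b 6a 43 is 10 bytes > B = 7, so hash it first: H(key) = c7 c0, then zero-pad to 7 bytes: K' = c7 c0 00 00 00 00 00.
K' ⊕ ipad = f1 f6 36 36 36 36 36; K' ⊕ opad = 9b 9c 5c 5c 5c 5c 5c.
m1: inner = H(f1 f6 36 36 36 36 36 5d 5f b7 62) = 54 76; tag = H(9b 9c 5c 5c 5c 5c 5c 54 76) = 25a8
m2: inner = H(f1 f6 36 36 36 36 36 39 65 31 65) = 5d cc; tag = H(9b 9c 5c 5c 5c 5c 5c 5d cc) = 7bb1 ← matches
m3: inner = H(f1 f6 36 36 36 36 36 5c 32 f8 a8) = 6d b6; tag = H(9b 9c 5c 5c 5c 5c 5c 6d b6) = 65c1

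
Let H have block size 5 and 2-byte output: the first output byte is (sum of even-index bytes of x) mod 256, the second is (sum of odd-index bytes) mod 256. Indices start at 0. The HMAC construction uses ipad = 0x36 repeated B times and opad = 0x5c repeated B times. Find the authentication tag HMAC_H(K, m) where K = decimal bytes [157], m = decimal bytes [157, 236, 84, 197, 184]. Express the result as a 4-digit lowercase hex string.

8e80

Key decimal bytes [157] = 9d is 1 byte ≤ B = 5; zero-pad to 5 bytes: K' = 9d 00 00 00 00.
K' ⊕ ipad = ab 36 36 36 36.  K' ⊕ opad = c1 5c 5c 5c 5c.
Inner input = (K'⊕ipad) ∥ m = ab 36 36 36 36 ∥ 9d ec 54 c5 b8.
Inner hash: even-index sum = 712 mod 256 = 200; odd-index sum = 533 mod 256 = 21 → c8 15.
Outer input = (K'⊕opad) ∥ inner = c1 5c 5c 5c 5c ∥ c8 15.
Outer hash (tag): even-index sum = 398 mod 256 = 142; odd-index sum = 384 mod 256 = 128 → 8e 80.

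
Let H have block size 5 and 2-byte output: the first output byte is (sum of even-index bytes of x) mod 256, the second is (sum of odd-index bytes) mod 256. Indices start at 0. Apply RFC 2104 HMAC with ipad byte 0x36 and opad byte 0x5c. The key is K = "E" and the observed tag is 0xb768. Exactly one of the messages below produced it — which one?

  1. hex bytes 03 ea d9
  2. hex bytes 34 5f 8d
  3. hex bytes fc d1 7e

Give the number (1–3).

Key "E" = 45 is 1 byte ≤ B = 5; zero-pad to 5 bytes: K' = 45 00 00 00 00.
K' ⊕ ipad = 73 36 36 36 36; K' ⊕ opad = 19 5c 5c 5c 5c.
m1: inner = H(73 36 36 36 36 03 ea d9) = c9 48; tag = H(19 5c 5c 5c 5c c9 48) = 1981
m2: inner = H(73 36 36 36 36 34 5f 8d) = 3e 2d; tag = H(19 5c 5c 5c 5c 3e 2d) = fef6
m3: inner = H(73 36 36 36 36 fc d1 7e) = b0 e6; tag = H(19 5c 5c 5c 5c b0 e6) = b768 ← matches

3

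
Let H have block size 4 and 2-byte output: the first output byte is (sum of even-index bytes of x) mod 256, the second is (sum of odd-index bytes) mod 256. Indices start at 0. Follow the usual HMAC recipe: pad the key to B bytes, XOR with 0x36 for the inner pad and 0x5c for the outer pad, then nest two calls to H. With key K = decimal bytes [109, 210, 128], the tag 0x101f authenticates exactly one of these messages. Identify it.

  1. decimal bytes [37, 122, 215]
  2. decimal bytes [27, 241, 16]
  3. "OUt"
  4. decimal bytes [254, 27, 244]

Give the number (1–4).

Key decimal bytes [109, 210, 128] = 6d d2 80 is 3 bytes ≤ B = 4; zero-pad to 4 bytes: K' = 6d d2 80 00.
K' ⊕ ipad = 5b e4 b6 36; K' ⊕ opad = 31 8e dc 5c.
m1: inner = H(5b e4 b6 36 25 7a d7) = 0d 94; tag = H(31 8e dc 5c 0d 94) = 1a7e
m2: inner = H(5b e4 b6 36 1b f1 10) = 3c 0b; tag = H(31 8e dc 5c 3c 0b) = 49f5
m3: inner = H(5b e4 b6 36 4f 55 74) = d4 6f; tag = H(31 8e dc 5c d4 6f) = e159
m4: inner = H(5b e4 b6 36 fe 1b f4) = 03 35; tag = H(31 8e dc 5c 03 35) = 101f ← matches

4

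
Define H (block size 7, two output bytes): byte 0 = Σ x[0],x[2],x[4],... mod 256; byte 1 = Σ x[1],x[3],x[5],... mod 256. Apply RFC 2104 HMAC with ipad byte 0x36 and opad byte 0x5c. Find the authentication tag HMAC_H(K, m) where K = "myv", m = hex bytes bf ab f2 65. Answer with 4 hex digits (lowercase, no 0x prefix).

7ff4

Key "myv" = 6d 79 76 is 3 bytes ≤ B = 7; zero-pad to 7 bytes: K' = 6d 79 76 00 00 00 00.
K' ⊕ ipad = 5b 4f 40 36 36 36 36.  K' ⊕ opad = 31 25 2a 5c 5c 5c 5c.
Inner input = (K'⊕ipad) ∥ m = 5b 4f 40 36 36 36 36 ∥ bf ab f2 65.
Inner hash: even-index sum = 535 mod 256 = 23; odd-index sum = 620 mod 256 = 108 → 17 6c.
Outer input = (K'⊕opad) ∥ inner = 31 25 2a 5c 5c 5c 5c ∥ 17 6c.
Outer hash (tag): even-index sum = 383 mod 256 = 127; odd-index sum = 244 mod 256 = 244 → 7f f4.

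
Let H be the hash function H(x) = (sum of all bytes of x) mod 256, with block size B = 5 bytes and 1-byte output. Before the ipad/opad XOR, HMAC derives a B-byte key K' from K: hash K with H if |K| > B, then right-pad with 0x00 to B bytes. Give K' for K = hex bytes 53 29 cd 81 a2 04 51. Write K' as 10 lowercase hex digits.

|K| = 7 > B = 5, so first hash the key.
H(K): sum = 83+41+205+129+162+4+81 = 705; mod 256 = 193 → c1.
Zero-pad H(K) = c1 to 5 bytes: K' = c1 00 00 00 00.

c100000000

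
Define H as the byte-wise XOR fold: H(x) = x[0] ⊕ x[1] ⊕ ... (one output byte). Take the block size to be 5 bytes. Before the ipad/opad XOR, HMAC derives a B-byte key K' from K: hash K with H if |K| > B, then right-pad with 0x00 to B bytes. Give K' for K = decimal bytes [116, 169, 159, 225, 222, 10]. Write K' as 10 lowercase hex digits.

7700000000

|K| = 6 > B = 5, so first hash the key.
H(K): XOR 74⊕a9⊕9f⊕e1⊕de⊕0a = 77.
Zero-pad H(K) = 77 to 5 bytes: K' = 77 00 00 00 00.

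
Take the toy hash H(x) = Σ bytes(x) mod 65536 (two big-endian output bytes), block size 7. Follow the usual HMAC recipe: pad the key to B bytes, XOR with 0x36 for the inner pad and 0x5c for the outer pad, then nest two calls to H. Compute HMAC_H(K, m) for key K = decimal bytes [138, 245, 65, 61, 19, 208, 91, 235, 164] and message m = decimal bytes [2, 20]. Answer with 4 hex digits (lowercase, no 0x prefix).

030e

Key decimal bytes [138, 245, 65, 61, 19, 208, 91, 235, 164] = 8a f5 41 3d 13 d0 5b eb a4 is 9 bytes > B = 7, so hash it first: H(key) = 04 ca, then zero-pad to 7 bytes: K' = 04 ca 00 00 00 00 00.
K' ⊕ ipad = 32 fc 36 36 36 36 36.  K' ⊕ opad = 58 96 5c 5c 5c 5c 5c.
Inner input = (K'⊕ipad) ∥ m = 32 fc 36 36 36 36 36 ∥ 02 14.
Inner hash: sum = 50+252+54+54+54+54+54+2+20 = 594 → 02 52.
Outer input = (K'⊕opad) ∥ inner = 58 96 5c 5c 5c 5c 5c ∥ 02 52.
Outer hash (tag): sum = 88+150+92+92+92+92+92+2+82 = 782 → 03 0e.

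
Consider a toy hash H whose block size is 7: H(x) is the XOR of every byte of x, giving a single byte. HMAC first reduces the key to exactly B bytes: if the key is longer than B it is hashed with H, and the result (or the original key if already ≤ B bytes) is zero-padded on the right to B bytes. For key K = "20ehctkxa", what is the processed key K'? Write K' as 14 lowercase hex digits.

6a000000000000

|K| = 9 > B = 7, so first hash the key.
H(K): XOR 32⊕30⊕65⊕68⊕63⊕74⊕6b⊕78⊕61 = 6a.
Zero-pad H(K) = 6a to 7 bytes: K' = 6a 00 00 00 00 00 00.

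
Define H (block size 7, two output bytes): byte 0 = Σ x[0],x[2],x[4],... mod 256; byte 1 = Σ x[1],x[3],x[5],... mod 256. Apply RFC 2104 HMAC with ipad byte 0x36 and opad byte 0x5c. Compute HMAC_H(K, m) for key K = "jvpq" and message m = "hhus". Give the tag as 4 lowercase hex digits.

b49c

Key "jvpq" = 6a 76 70 71 is 4 bytes ≤ B = 7; zero-pad to 7 bytes: K' = 6a 76 70 71 00 00 00.
K' ⊕ ipad = 5c 40 46 47 36 36 36.  K' ⊕ opad = 36 2a 2c 2d 5c 5c 5c.
Inner input = (K'⊕ipad) ∥ m = 5c 40 46 47 36 36 36 ∥ 68 68 75 73.
Inner hash: even-index sum = 489 mod 256 = 233; odd-index sum = 410 mod 256 = 154 → e9 9a.
Outer input = (K'⊕opad) ∥ inner = 36 2a 2c 2d 5c 5c 5c ∥ e9 9a.
Outer hash (tag): even-index sum = 436 mod 256 = 180; odd-index sum = 412 mod 256 = 156 → b4 9c.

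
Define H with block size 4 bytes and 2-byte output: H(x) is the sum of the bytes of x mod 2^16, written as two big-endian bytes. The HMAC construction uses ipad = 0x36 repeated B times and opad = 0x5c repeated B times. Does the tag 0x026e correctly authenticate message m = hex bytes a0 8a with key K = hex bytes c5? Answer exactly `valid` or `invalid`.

valid

Key hex bytes c5 is 1 byte ≤ B = 4; zero-pad to 4 bytes: K' = c5 00 00 00.
K' ⊕ ipad = f3 36 36 36; K' ⊕ opad = 99 5c 5c 5c.
Inner hash: sum = 243+54+54+54+160+138 = 703 → 02 bf.
Outer hash (recomputed tag): sum = 153+92+92+92+2+191 = 622 → 02 6e.
Recomputed tag = 026e; claimed = 026e → match.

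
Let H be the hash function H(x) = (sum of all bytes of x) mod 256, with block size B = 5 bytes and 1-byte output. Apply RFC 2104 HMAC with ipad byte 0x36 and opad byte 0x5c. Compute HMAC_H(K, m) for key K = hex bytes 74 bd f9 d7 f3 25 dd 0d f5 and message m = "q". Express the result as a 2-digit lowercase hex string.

Key hex bytes 74 bd f9 d7 f3 25 dd 0d f5 is 9 bytes > B = 5, so hash it first: H(key) = f8, then zero-pad to 5 bytes: K' = f8 00 00 00 00.
K' ⊕ ipad = ce 36 36 36 36.  K' ⊕ opad = a4 5c 5c 5c 5c.
Inner input = (K'⊕ipad) ∥ m = ce 36 36 36 36 ∥ 71.
Inner hash: sum = 206+54+54+54+54+113 = 535; mod 256 = 23 → 17.
Outer input = (K'⊕opad) ∥ inner = a4 5c 5c 5c 5c ∥ 17.
Outer hash (tag): sum = 164+92+92+92+92+23 = 555; mod 256 = 43 → 2b.

2b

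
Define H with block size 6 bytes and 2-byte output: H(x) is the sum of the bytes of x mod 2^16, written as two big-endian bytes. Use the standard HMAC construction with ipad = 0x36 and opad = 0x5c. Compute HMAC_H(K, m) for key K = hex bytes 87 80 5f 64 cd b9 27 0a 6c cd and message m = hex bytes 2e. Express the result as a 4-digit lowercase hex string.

0373

Key hex bytes 87 80 5f 64 cd b9 27 0a 6c cd is 10 bytes > B = 6, so hash it first: H(key) = 04 ba, then zero-pad to 6 bytes: K' = 04 ba 00 00 00 00.
K' ⊕ ipad = 32 8c 36 36 36 36.  K' ⊕ opad = 58 e6 5c 5c 5c 5c.
Inner input = (K'⊕ipad) ∥ m = 32 8c 36 36 36 36 ∥ 2e.
Inner hash: sum = 50+140+54+54+54+54+46 = 452 → 01 c4.
Outer input = (K'⊕opad) ∥ inner = 58 e6 5c 5c 5c 5c ∥ 01 c4.
Outer hash (tag): sum = 88+230+92+92+92+92+1+196 = 883 → 03 73.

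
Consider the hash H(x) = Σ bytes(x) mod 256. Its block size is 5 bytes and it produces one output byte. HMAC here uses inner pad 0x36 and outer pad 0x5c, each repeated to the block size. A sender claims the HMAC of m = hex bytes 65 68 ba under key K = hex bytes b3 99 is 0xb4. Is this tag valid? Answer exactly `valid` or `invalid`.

invalid

Key hex bytes b3 99 is 2 bytes ≤ B = 5; zero-pad to 5 bytes: K' = b3 99 00 00 00.
K' ⊕ ipad = 85 af 36 36 36; K' ⊕ opad = ef c5 5c 5c 5c.
Inner hash: sum = 133+175+54+54+54+101+104+186 = 861; mod 256 = 93 → 5d.
Outer hash (recomputed tag): sum = 239+197+92+92+92+93 = 805; mod 256 = 37 → 25.
Recomputed tag = 25; claimed = b4 → mismatch.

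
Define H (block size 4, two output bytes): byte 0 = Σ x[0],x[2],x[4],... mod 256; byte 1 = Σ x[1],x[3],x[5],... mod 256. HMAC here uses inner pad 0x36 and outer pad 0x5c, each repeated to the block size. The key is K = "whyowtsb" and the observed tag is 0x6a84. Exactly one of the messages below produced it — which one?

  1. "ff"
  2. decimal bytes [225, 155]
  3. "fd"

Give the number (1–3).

1

Key "whyowtsb" = 77 68 79 6f 77 74 73 62 is 8 bytes > B = 4, so hash it first: H(key) = da ad, then zero-pad to 4 bytes: K' = da ad 00 00.
K' ⊕ ipad = ec 9b 36 36; K' ⊕ opad = 86 f1 5c 5c.
m1: inner = H(ec 9b 36 36 66 66) = 88 37; tag = H(86 f1 5c 5c 88 37) = 6a84 ← matches
m2: inner = H(ec 9b 36 36 e1 9b) = 03 6c; tag = H(86 f1 5c 5c 03 6c) = e5b9
m3: inner = H(ec 9b 36 36 66 64) = 88 35; tag = H(86 f1 5c 5c 88 35) = 6a82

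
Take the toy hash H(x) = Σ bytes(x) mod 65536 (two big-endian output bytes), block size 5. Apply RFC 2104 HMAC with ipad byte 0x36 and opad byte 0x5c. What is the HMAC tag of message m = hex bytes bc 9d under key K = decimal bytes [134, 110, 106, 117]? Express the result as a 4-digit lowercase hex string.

Key decimal bytes [134, 110, 106, 117] = 86 6e 6a 75 is 4 bytes ≤ B = 5; zero-pad to 5 bytes: K' = 86 6e 6a 75 00.
K' ⊕ ipad = b0 58 5c 43 36.  K' ⊕ opad = da 32 36 29 5c.
Inner input = (K'⊕ipad) ∥ m = b0 58 5c 43 36 ∥ bc 9d.
Inner hash: sum = 176+88+92+67+54+188+157 = 822 → 03 36.
Outer input = (K'⊕opad) ∥ inner = da 32 36 29 5c ∥ 03 36.
Outer hash (tag): sum = 218+50+54+41+92+3+54 = 512 → 02 00.

0200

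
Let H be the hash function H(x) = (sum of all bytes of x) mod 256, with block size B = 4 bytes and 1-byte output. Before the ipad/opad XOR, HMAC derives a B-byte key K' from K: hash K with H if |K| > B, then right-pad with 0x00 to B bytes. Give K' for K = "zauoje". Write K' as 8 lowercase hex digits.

8e000000

|K| = 6 > B = 4, so first hash the key.
H(K): sum = 122+97+117+111+106+101 = 654; mod 256 = 142 → 8e.
Zero-pad H(K) = 8e to 4 bytes: K' = 8e 00 00 00.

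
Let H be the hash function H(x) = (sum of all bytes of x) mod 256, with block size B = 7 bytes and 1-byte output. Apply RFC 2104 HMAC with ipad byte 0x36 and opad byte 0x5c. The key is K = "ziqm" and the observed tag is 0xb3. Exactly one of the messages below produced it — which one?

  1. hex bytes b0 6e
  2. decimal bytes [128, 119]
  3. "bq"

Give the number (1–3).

Key "ziqm" = 7a 69 71 6d is 4 bytes ≤ B = 7; zero-pad to 7 bytes: K' = 7a 69 71 6d 00 00 00.
K' ⊕ ipad = 4c 5f 47 5b 36 36 36; K' ⊕ opad = 26 35 2d 31 5c 5c 5c.
m1: inner = H(4c 5f 47 5b 36 36 36 b0 6e) = 0d; tag = H(26 35 2d 31 5c 5c 5c 0d) = da
m2: inner = H(4c 5f 47 5b 36 36 36 80 77) = e6; tag = H(26 35 2d 31 5c 5c 5c e6) = b3 ← matches
m3: inner = H(4c 5f 47 5b 36 36 36 62 71) = c2; tag = H(26 35 2d 31 5c 5c 5c c2) = 8f

2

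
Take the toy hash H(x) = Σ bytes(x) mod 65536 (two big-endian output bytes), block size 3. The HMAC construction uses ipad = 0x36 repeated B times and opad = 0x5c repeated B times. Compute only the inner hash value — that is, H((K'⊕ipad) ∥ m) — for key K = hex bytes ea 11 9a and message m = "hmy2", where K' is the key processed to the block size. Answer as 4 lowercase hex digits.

Key hex bytes ea 11 9a is exactly B = 3 bytes: K' = ea 11 9a.
K' ⊕ ipad = dc 27 ac.
Inner input = dc 27 ac ∥ 68 6d 79 32.
Inner hash: sum = 220+39+172+104+109+121+50 = 815 → 03 2f.

032f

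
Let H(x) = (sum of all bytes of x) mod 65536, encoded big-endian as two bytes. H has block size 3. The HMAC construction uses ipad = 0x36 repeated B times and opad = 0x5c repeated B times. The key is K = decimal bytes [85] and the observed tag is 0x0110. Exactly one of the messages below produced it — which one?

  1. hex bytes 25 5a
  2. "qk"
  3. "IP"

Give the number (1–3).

1

Key decimal bytes [85] = 55 is 1 byte ≤ B = 3; zero-pad to 3 bytes: K' = 55 00 00.
K' ⊕ ipad = 63 36 36; K' ⊕ opad = 09 5c 5c.
m1: inner = H(63 36 36 25 5a) = 01 4e; tag = H(09 5c 5c 01 4e) = 0110 ← matches
m2: inner = H(63 36 36 71 6b) = 01 ab; tag = H(09 5c 5c 01 ab) = 016d
m3: inner = H(63 36 36 49 50) = 01 68; tag = H(09 5c 5c 01 68) = 012a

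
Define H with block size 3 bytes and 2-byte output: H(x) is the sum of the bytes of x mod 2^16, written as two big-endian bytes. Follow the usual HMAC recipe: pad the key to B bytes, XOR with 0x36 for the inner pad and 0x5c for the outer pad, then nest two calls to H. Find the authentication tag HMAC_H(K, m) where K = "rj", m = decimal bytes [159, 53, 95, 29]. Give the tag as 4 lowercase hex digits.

Key "rj" = 72 6a is 2 bytes ≤ B = 3; zero-pad to 3 bytes: K' = 72 6a 00.
K' ⊕ ipad = 44 5c 36.  K' ⊕ opad = 2e 36 5c.
Inner input = (K'⊕ipad) ∥ m = 44 5c 36 ∥ 9f 35 5f 1d.
Inner hash: sum = 68+92+54+159+53+95+29 = 550 → 02 26.
Outer input = (K'⊕opad) ∥ inner = 2e 36 5c ∥ 02 26.
Outer hash (tag): sum = 46+54+92+2+38 = 232 → 00 e8.

00e8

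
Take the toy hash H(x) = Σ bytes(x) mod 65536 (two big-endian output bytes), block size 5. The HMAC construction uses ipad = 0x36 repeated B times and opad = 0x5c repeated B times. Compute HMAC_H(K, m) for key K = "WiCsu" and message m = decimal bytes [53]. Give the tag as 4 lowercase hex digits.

Key "WiCsu" = 57 69 43 73 75 is exactly B = 5 bytes: K' = 57 69 43 73 75.
K' ⊕ ipad = 61 5f 75 45 43.  K' ⊕ opad = 0b 35 1f 2f 29.
Inner input = (K'⊕ipad) ∥ m = 61 5f 75 45 43 ∥ 35.
Inner hash: sum = 97+95+117+69+67+53 = 498 → 01 f2.
Outer input = (K'⊕opad) ∥ inner = 0b 35 1f 2f 29 ∥ 01 f2.
Outer hash (tag): sum = 11+53+31+47+41+1+242 = 426 → 01 aa.

01aa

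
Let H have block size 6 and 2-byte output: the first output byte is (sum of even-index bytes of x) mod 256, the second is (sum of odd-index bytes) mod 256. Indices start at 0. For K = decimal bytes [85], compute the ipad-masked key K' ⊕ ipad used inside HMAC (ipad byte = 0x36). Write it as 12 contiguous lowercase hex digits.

Key decimal bytes [85] = 55 is 1 byte ≤ B = 6; zero-pad to 6 bytes: K' = 55 00 00 00 00 00.
XOR each byte with 0x36: 55⊕36=63, 00⊕36=36, 00⊕36=36, 00⊕36=36, 00⊕36=36, 00⊕36=36.

633636363636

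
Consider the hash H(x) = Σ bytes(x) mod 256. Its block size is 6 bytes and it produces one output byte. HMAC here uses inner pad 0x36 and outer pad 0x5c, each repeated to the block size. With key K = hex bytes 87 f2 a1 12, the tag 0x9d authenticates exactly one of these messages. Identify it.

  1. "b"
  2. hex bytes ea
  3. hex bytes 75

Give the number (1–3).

3

Key hex bytes 87 f2 a1 12 is 4 bytes ≤ B = 6; zero-pad to 6 bytes: K' = 87 f2 a1 12 00 00.
K' ⊕ ipad = b1 c4 97 24 36 36; K' ⊕ opad = db ae fd 4e 5c 5c.
m1: inner = H(b1 c4 97 24 36 36 62) = fe; tag = H(db ae fd 4e 5c 5c fe) = 8a
m2: inner = H(b1 c4 97 24 36 36 ea) = 86; tag = H(db ae fd 4e 5c 5c 86) = 12
m3: inner = H(b1 c4 97 24 36 36 75) = 11; tag = H(db ae fd 4e 5c 5c 11) = 9d ← matches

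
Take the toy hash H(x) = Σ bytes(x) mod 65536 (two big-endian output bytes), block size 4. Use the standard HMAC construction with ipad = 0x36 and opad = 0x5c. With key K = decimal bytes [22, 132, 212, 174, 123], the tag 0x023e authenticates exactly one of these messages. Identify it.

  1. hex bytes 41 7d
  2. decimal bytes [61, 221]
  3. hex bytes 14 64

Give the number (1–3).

Key decimal bytes [22, 132, 212, 174, 123] = 16 84 d4 ae 7b is 5 bytes > B = 4, so hash it first: H(key) = 02 97, then zero-pad to 4 bytes: K' = 02 97 00 00.
K' ⊕ ipad = 34 a1 36 36; K' ⊕ opad = 5e cb 5c 5c.
m1: inner = H(34 a1 36 36 41 7d) = 01 ff; tag = H(5e cb 5c 5c 01 ff) = 02e1
m2: inner = H(34 a1 36 36 3d dd) = 02 5b; tag = H(5e cb 5c 5c 02 5b) = 023e ← matches
m3: inner = H(34 a1 36 36 14 64) = 01 b9; tag = H(5e cb 5c 5c 01 b9) = 029b

2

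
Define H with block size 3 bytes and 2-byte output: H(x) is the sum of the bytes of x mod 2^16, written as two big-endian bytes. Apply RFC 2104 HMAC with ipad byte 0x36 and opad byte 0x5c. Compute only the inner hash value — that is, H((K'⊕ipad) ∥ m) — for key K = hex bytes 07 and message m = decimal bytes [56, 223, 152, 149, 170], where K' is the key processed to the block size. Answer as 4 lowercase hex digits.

038b

Key hex bytes 07 is 1 byte ≤ B = 3; zero-pad to 3 bytes: K' = 07 00 00.
K' ⊕ ipad = 31 36 36.
Inner input = 31 36 36 ∥ 38 df 98 95 aa.
Inner hash: sum = 49+54+54+56+223+152+149+170 = 907 → 03 8b.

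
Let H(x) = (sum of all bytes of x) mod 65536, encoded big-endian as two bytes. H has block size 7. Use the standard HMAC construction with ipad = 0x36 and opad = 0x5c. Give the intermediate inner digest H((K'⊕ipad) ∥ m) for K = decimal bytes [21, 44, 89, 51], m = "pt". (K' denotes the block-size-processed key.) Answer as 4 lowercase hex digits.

0237

Key decimal bytes [21, 44, 89, 51] = 15 2c 59 33 is 4 bytes ≤ B = 7; zero-pad to 7 bytes: K' = 15 2c 59 33 00 00 00.
K' ⊕ ipad = 23 1a 6f 05 36 36 36.
Inner input = 23 1a 6f 05 36 36 36 ∥ 70 74.
Inner hash: sum = 35+26+111+5+54+54+54+112+116 = 567 → 02 37.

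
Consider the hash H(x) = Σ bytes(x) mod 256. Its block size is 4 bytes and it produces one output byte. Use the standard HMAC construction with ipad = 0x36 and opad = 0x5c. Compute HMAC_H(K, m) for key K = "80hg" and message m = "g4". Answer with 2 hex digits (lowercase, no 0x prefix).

Key "80hg" = 38 30 68 67 is exactly B = 4 bytes: K' = 38 30 68 67.
K' ⊕ ipad = 0e 06 5e 51.  K' ⊕ opad = 64 6c 34 3b.
Inner input = (K'⊕ipad) ∥ m = 0e 06 5e 51 ∥ 67 34.
Inner hash: sum = 14+6+94+81+103+52 = 350; mod 256 = 94 → 5e.
Outer input = (K'⊕opad) ∥ inner = 64 6c 34 3b ∥ 5e.
Outer hash (tag): sum = 100+108+52+59+94 = 413; mod 256 = 157 → 9d.

9d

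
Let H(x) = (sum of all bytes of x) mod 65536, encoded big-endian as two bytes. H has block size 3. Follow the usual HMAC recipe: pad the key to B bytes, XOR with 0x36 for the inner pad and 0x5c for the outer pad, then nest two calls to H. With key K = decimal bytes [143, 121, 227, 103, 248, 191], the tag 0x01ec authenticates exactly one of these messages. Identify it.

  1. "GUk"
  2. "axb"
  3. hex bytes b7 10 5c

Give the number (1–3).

Key decimal bytes [143, 121, 227, 103, 248, 191] = 8f 79 e3 67 f8 bf is 6 bytes > B = 3, so hash it first: H(key) = 04 09, then zero-pad to 3 bytes: K' = 04 09 00.
K' ⊕ ipad = 32 3f 36; K' ⊕ opad = 58 55 5c.
m1: inner = H(32 3f 36 47 55 6b) = 01 ae; tag = H(58 55 5c 01 ae) = 01b8
m2: inner = H(32 3f 36 61 78 62) = 01 e2; tag = H(58 55 5c 01 e2) = 01ec ← matches
m3: inner = H(32 3f 36 b7 10 5c) = 01 ca; tag = H(58 55 5c 01 ca) = 01d4

2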